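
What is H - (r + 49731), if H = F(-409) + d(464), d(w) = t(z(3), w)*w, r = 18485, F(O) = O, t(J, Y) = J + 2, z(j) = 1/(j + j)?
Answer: -202859/3 ≈ -67620.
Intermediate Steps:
z(j) = 1/(2*j)
t(J, Y) = 2 + J
d(w) = 13*w/6 (d(w) = (2 + (1/2)/3)*w = (2 + (1/2)*(1/3))*w = (2 + 1/6)*w = 13*w/6)
H = 1789/3 (H = -409 + (13/6)*464 = -409 + 3016/3 = 1789/3 ≈ 596.33)
H - (r + 49731) = 1789/3 - (18485 + 49731) = 1789/3 - 1*68216 = 1789/3 - 68216 = -202859/3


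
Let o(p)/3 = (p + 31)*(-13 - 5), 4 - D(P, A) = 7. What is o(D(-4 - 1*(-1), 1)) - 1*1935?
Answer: -3447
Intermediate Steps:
D(P, A) = -3 (D(P, A) = 4 - 1*7 = 4 - 7 = -3)
o(p) = -1674 - 54*p (o(p) = 3*((p + 31)*(-13 - 5)) = 3*((31 + p)*(-18)) = 3*(-558 - 18*p) = -1674 - 54*p)
o(D(-4 - 1*(-1), 1)) - 1*1935 = (-1674 - 54*(-3)) - 1*1935 = (-1674 + 162) - 1935 = -1512 - 1935 = -3447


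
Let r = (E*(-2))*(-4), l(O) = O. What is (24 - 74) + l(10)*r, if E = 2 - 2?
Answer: -50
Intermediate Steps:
E = 0
r = 0 (r = (0*(-2))*(-4) = 0*(-4) = 0)
(24 - 74) + l(10)*r = (24 - 74) + 10*0 = -50 + 0 = -50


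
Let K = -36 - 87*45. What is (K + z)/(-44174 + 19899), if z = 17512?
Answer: -13561/24275 ≈ -0.55864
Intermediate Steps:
K = -3951 (K = -36 - 3915 = -3951)
(K + z)/(-44174 + 19899) = (-3951 + 17512)/(-44174 + 19899) = 13561/(-24275) = 13561*(-1/24275) = -13561/24275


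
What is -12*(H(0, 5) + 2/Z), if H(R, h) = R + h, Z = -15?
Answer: -292/5 ≈ -58.400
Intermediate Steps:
-12*(H(0, 5) + 2/Z) = -12*((0 + 5) + 2/(-15)) = -12*(5 + 2*(-1/15)) = -12*(5 - 2/15) = -12*73/15 = -292/5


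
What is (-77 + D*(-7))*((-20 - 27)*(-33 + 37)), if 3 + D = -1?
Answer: 9212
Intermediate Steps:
D = -4 (D = -3 - 1 = -4)
(-77 + D*(-7))*((-20 - 27)*(-33 + 37)) = (-77 - 4*(-7))*((-20 - 27)*(-33 + 37)) = (-77 + 28)*(-47*4) = -49*(-188) = 9212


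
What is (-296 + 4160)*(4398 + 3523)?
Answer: 30606744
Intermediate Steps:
(-296 + 4160)*(4398 + 3523) = 3864*7921 = 30606744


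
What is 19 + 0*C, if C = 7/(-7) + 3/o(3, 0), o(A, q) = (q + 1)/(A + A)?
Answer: 19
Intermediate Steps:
o(A, q) = (1 + q)/(2*A) (o(A, q) = (1 + q)/((2*A)) = (1 + q)*(1/(2*A)) = (1 + q)/(2*A))
C = 17 (C = 7/(-7) + 3/(((½)*(1 + 0)/3)) = 7*(-⅐) + 3/(((½)*(⅓)*1)) = -1 + 3/(⅙) = -1 + 3*6 = -1 + 18 = 17)
19 + 0*C = 19 + 0*17 = 19 + 0 = 19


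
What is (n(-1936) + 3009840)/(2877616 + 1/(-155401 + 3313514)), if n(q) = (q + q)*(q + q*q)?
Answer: -45799339005189840/9087836498609 ≈ -5039.6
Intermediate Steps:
n(q) = 2*q*(q + q**2) (n(q) = (2*q)*(q + q**2) = 2*q*(q + q**2))
(n(-1936) + 3009840)/(2877616 + 1/(-155401 + 3313514)) = (2*(-1936)**2*(1 - 1936) + 3009840)/(2877616 + 1/(-155401 + 3313514)) = (2*3748096*(-1935) + 3009840)/(2877616 + 1/3158113) = (-14505131520 + 3009840)/(2877616 + 1/3158113) = -14502121680/9087836498609/3158113 = -14502121680*3158113/9087836498609 = -45799339005189840/9087836498609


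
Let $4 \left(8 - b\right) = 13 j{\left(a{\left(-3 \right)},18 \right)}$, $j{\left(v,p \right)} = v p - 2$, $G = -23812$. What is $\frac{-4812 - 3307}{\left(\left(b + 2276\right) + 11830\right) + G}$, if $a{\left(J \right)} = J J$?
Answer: $\frac{8119}{10218} \approx 0.79458$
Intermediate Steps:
$a{\left(J \right)} = J^{2}$
$j{\left(v,p \right)} = -2 + p v$ ($j{\left(v,p \right)} = p v - 2 = -2 + p v$)
$b = -512$ ($b = 8 - \frac{13 \left(-2 + 18 \left(-3\right)^{2}\right)}{4} = 8 - \frac{13 \left(-2 + 18 \cdot 9\right)}{4} = 8 - \frac{13 \left(-2 + 162\right)}{4} = 8 - \frac{13 \cdot 160}{4} = 8 - 520 = -512$)
$\frac{-4812 - 3307}{\left(\left(b + 2276\right) + 11830\right) + G} = \frac{-4812 - 3307}{\left(\left(-512 + 2276\right) + 11830\right) - 23812} = - \frac{8119}{\left(1764 + 11830\right) - 23812} = - \frac{8119}{13594 - 23812} = - \frac{8119}{-10218} = \left(-8119\right) \left(- \frac{1}{10218}\right) = \frac{8119}{10218}$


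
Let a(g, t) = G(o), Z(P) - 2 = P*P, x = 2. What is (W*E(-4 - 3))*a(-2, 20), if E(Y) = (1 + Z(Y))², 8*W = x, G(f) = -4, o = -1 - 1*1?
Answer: -2704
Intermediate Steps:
o = -2 (o = -1 - 1 = -2)
Z(P) = 2 + P² (Z(P) = 2 + P*P = 2 + P²)
a(g, t) = -4
W = ¼ (W = (⅛)*2 = ¼ ≈ 0.25000)
E(Y) = (3 + Y²)² (E(Y) = (1 + (2 + Y²))² = (3 + Y²)²)
(W*E(-4 - 3))*a(-2, 20) = ((3 + (-4 - 3)²)²/4)*(-4) = ((3 + (-7)²)²/4)*(-4) = ((3 + 49)²/4)*(-4) = ((¼)*52²)*(-4) = ((¼)*2704)*(-4) = 676*(-4) = -2704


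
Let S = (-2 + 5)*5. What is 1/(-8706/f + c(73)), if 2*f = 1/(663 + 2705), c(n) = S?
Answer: -1/58643601 ≈ -1.7052e-8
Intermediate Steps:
S = 15 (S = 3*5 = 15)
c(n) = 15
f = 1/6736 (f = 1/(2*(663 + 2705)) = (1/2)/3368 = (1/2)*(1/3368) = 1/6736 ≈ 0.00014846)
1/(-8706/f + c(73)) = 1/(-8706/1/6736 + 15) = 1/(-8706*6736 + 15) = 1/(-58643616 + 15) = 1/(-58643601) = -1/58643601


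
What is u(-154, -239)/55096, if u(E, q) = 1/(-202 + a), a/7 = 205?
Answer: 1/67933368 ≈ 1.4720e-8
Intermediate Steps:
a = 1435 (a = 7*205 = 1435)
u(E, q) = 1/1233 (u(E, q) = 1/(-202 + 1435) = 1/1233)
u(-154, -239)/55096 = (1/1233)/55096 = (1/1233)*(1/55096) = 1/67933368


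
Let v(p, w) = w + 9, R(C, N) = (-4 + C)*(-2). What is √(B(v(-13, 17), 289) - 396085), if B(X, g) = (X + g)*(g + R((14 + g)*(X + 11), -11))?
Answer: 2*I*√1841365 ≈ 2713.9*I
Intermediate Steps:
R(C, N) = 8 - 2*C
v(p, w) = 9 + w
B(X, g) = (X + g)*(8 + g - 2*(11 + X)*(14 + g)) (B(X, g) = (X + g)*(g + (8 - 2*(14 + g)*(X + 11))) = (X + g)*(g + (8 - 2*(14 + g)*(11 + X))) = (X + g)*(g + (8 - 2*(11 + X)*(14 + g))) = (X + g)*(8 + g - 2*(11 + X)*(14 + g)))
√(B(v(-13, 17), 289) - 396085) = √((289² + (9 + 17)*289 - 2*(9 + 17)*(150 + 11*289 + 14*(9 + 17) + (9 + 17)*289) - 2*289*(150 + 11*289 + 14*(9 + 17) + (9 + 17)*289)) - 396085) = √((83521 + 26*289 - 2*26*(150 + 3179 + 14*26 + 26*289) - 2*289*(150 + 3179 + 14*26 + 26*289)) - 396085) = √((83521 + 7514 - 2*26*(150 + 3179 + 364 + 7514) - 2*289*(150 + 3179 + 364 + 7514)) - 396085) = √((83521 + 7514 - 2*26*11207 - 2*289*11207) - 396085) = √((83521 + 7514 - 582764 - 6477646) - 396085) = √(-6969375 - 396085) = √(-7365460) = 2*I*√1841365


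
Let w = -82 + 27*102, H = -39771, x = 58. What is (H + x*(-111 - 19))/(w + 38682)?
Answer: -2057/1798 ≈ -1.1440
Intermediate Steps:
w = 2672 (w = -82 + 2754 = 2672)
(H + x*(-111 - 19))/(w + 38682) = (-39771 + 58*(-111 - 19))/(2672 + 38682) = (-39771 + 58*(-130))/41354 = (-39771 - 7540)*(1/41354) = -47311*1/41354 = -2057/1798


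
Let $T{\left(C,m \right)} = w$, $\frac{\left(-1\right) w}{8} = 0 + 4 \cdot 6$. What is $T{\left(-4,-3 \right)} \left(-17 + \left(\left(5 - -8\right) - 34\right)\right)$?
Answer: $7296$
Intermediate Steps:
$w = -192$ ($w = - 8 \left(0 + 4 \cdot 6\right) = - 8 \left(0 + 24\right) = \left(-8\right) 24 = -192$)
$T{\left(C,m \right)} = -192$
$T{\left(-4,-3 \right)} \left(-17 + \left(\left(5 - -8\right) - 34\right)\right) = - 192 \left(-17 + \left(\left(5 - -8\right) - 34\right)\right) = - 192 \left(-17 + \left(\left(5 + 8\right) - 34\right)\right) = - 192 \left(-17 + \left(13 - 34\right)\right) = - 192 \left(-17 - 21\right) = \left(-192\right) \left(-38\right) = 7296$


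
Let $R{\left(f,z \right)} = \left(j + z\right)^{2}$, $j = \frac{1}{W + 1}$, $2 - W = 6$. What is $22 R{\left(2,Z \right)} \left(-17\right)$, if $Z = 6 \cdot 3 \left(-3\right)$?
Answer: $- \frac{9936806}{9} \approx -1.1041 \cdot 10^{6}$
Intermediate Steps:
$W = -4$ ($W = 2 - 6 = -4$)
$j = - \frac{1}{3}$ ($j = \frac{1}{-4 + 1} = \frac{1}{-3} = - \frac{1}{3} \approx -0.33333$)
$Z = -54$ ($Z = 18 \left(-3\right) = -54$)
$R{\left(f,z \right)} = \left(- \frac{1}{3} + z\right)^{2}$
$22 R{\left(2,Z \right)} \left(-17\right) = 22 \frac{\left(-1 + 3 \left(-54\right)\right)^{2}}{9} \left(-17\right) = 22 \frac{\left(-1 - 162\right)^{2}}{9} \left(-17\right) = 22 \frac{\left(-163\right)^{2}}{9} \left(-17\right) = 22 \cdot \frac{1}{9} \cdot 26569 \left(-17\right) = 22 \cdot \frac{26569}{9} \left(-17\right) = \frac{584518}{9} \left(-17\right) = - \frac{9936806}{9}$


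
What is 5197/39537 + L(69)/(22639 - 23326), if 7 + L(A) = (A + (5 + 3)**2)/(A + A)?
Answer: 846443/6035982 ≈ 0.14023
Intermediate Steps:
L(A) = -7 + (64 + A)/(2*A) (L(A) = -7 + (A + (5 + 3)**2)/(A + A) = -7 + (A + 8**2)/((2*A)) = -7 + (A + 64)*(1/(2*A)) = -7 + (64 + A)*(1/(2*A)) = -7 + (64 + A)/(2*A))
5197/39537 + L(69)/(22639 - 23326) = 5197/39537 + (-13/2 + 32/69)/(22639 - 23326) = 5197*(1/39537) + (-13/2 + 32*(1/69))/(-687) = 5197/39537 + (-13/2 + 32/69)*(-1/687) = 5197/39537 - 833/138*(-1/687) = 5197/39537 + 833/94806 = 846443/6035982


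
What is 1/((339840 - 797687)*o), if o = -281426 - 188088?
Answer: 1/214965576358 ≈ 4.6519e-12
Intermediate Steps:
o = -469514
1/((339840 - 797687)*o) = 1/((339840 - 797687)*(-469514)) = -1/469514/(-457847) = -1/457847*(-1/469514) = 1/214965576358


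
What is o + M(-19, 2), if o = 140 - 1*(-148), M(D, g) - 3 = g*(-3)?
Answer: 285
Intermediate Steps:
M(D, g) = 3 - 3*g (M(D, g) = 3 + g*(-3) = 3 - 3*g)
o = 288 (o = 140 + 148 = 288)
o + M(-19, 2) = 288 + (3 - 3*2) = 288 + (3 - 6) = 288 - 3 = 285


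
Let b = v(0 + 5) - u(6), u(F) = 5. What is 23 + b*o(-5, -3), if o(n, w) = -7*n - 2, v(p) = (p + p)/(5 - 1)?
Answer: -119/2 ≈ -59.500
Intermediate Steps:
v(p) = p/2 (v(p) = (2*p)/4 = (2*p)*(1/4) = p/2)
o(n, w) = -2 - 7*n
b = -5/2 (b = (0 + 5)/2 - 1*5 = (1/2)*5 - 5 = 5/2 - 5 = -5/2 ≈ -2.5000)
23 + b*o(-5, -3) = 23 - 5*(-2 - 7*(-5))/2 = 23 - 5*(-2 + 35)/2 = 23 - 5/2*33 = 23 - 165/2 = -119/2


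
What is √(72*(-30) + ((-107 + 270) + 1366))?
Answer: I*√631 ≈ 25.12*I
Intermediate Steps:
√(72*(-30) + ((-107 + 270) + 1366)) = √(-2160 + (163 + 1366)) = √(-2160 + 1529) = √(-631) = I*√631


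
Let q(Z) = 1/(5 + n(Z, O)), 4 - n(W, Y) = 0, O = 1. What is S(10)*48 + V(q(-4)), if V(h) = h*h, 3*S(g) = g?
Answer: 12961/81 ≈ 160.01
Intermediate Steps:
n(W, Y) = 4 (n(W, Y) = 4 - 1*0 = 4 + 0 = 4)
q(Z) = ⅑ (q(Z) = 1/(5 + 4) = 1/9 = ⅑)
S(g) = g/3
V(h) = h²
S(10)*48 + V(q(-4)) = ((⅓)*10)*48 + (⅑)² = (10/3)*48 + 1/81 = 160 + 1/81 = 12961/81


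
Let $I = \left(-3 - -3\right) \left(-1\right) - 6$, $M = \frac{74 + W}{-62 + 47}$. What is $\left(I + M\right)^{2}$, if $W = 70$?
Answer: $\frac{6084}{25} \approx 243.36$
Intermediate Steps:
$M = - \frac{48}{5}$ ($M = \frac{74 + 70}{-62 + 47} = \frac{144}{-15} = 144 \left(- \frac{1}{15}\right) = - \frac{48}{5} \approx -9.6$)
$I = -6$ ($I = \left(-3 + 3\right) \left(-1\right) - 6 = 0 \left(-1\right) - 6 = 0 - 6 = -6$)
$\left(I + M\right)^{2} = \left(-6 - \frac{48}{5}\right)^{2} = \left(- \frac{78}{5}\right)^{2} = \frac{6084}{25}$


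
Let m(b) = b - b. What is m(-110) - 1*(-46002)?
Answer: 46002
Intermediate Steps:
m(b) = 0
m(-110) - 1*(-46002) = 0 - 1*(-46002) = 0 + 46002 = 46002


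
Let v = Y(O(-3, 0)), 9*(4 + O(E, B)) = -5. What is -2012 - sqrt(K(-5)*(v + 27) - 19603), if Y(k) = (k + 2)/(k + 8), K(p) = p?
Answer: -2012 - I*sqrt(18964653)/31 ≈ -2012.0 - 140.48*I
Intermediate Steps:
O(E, B) = -41/9 (O(E, B) = -4 + (1/9)*(-5) = -4 - 5/9 = -41/9)
Y(k) = (2 + k)/(8 + k)
v = -23/31 (v = (2 - 41/9)/(8 - 41/9) = -23/9/(31/9) = (9/31)*(-23/9) = -23/31 ≈ -0.74194)
-2012 - sqrt(K(-5)*(v + 27) - 19603) = -2012 - sqrt(-5*(-23/31 + 27) - 19603) = -2012 - sqrt(-5*814/31 - 19603) = -2012 - sqrt(-4070/31 - 19603) = -2012 - sqrt(-611763/31) = -2012 - I*sqrt(18964653)/31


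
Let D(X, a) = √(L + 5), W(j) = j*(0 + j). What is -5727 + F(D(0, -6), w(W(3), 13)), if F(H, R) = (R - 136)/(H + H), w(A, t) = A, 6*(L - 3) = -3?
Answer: -5727 - 127*√30/30 ≈ -5750.2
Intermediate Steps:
W(j) = j² (W(j) = j*j = j²)
L = 5/2 (L = 3 + (⅙)*(-3) = 3 - ½ = 5/2 ≈ 2.5000)
D(X, a) = √30/2 (D(X, a) = √(5/2 + 5) = √(15/2) = √30/2)
F(H, R) = (-136 + R)/(2*H) (F(H, R) = (-136 + R)/((2*H)) = (-136 + R)*(1/(2*H)) = (-136 + R)/(2*H))
-5727 + F(D(0, -6), w(W(3), 13)) = -5727 + (-136 + 3²)/(2*((√30/2))) = -5727 + (√30/15)*(-136 + 9)/2 = -5727 + (½)*(√30/15)*(-127) = -5727 - 127*√30/30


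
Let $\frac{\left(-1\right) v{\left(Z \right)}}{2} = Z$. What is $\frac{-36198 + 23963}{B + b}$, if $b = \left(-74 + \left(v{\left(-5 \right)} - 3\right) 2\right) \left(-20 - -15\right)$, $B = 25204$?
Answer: $- \frac{12235}{25504} \approx -0.47973$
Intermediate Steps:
$v{\left(Z \right)} = - 2 Z$
$b = 300$ ($b = \left(-74 + \left(\left(-2\right) \left(-5\right) - 3\right) 2\right) \left(-20 - -15\right) = \left(-74 + \left(10 - 3\right) 2\right) \left(-20 + 15\right) = \left(-74 + 7 \cdot 2\right) \left(-5\right) = \left(-74 + 14\right) \left(-5\right) = \left(-60\right) \left(-5\right) = 300$)
$\frac{-36198 + 23963}{B + b} = \frac{-36198 + 23963}{25204 + 300} = - \frac{12235}{25504}$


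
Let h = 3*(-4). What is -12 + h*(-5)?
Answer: 48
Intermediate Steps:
h = -12
-12 + h*(-5) = -12 - 12*(-5) = -12 + 60 = 48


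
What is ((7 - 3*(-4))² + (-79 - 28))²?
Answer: 64516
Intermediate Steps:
((7 - 3*(-4))² + (-79 - 28))² = ((7 + 12)² - 107)² = (19² - 107)² = (361 - 107)² = 254² = 64516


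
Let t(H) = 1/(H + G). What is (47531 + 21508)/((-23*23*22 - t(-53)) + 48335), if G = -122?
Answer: 12081825/6421976 ≈ 1.8813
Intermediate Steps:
t(H) = 1/(-122 + H) (t(H) = 1/(H - 122) = 1/(-122 + H))
(47531 + 21508)/((-23*23*22 - t(-53)) + 48335) = (47531 + 21508)/((-23*23*22 - 1/(-122 - 53)) + 48335) = 69039/((-529*22 - 1/(-175)) + 48335) = 69039/((-11638 - 1*(-1/175)) + 48335) = 69039/((-11638 + 1/175) + 48335) = 69039/(-2036649/175 + 48335) = 69039/(6421976/175) = 69039*(175/6421976) = 12081825/6421976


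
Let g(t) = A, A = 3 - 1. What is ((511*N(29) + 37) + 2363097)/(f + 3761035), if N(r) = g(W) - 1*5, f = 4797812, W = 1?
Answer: 214691/778077 ≈ 0.27593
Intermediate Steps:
A = 2
g(t) = 2
N(r) = -3 (N(r) = 2 - 1*5 = 2 - 5 = -3)
((511*N(29) + 37) + 2363097)/(f + 3761035) = ((511*(-3) + 37) + 2363097)/(4797812 + 3761035) = ((-1533 + 37) + 2363097)/8558847 = (-1496 + 2363097)*(1/8558847) = 2361601*(1/8558847) = 214691/778077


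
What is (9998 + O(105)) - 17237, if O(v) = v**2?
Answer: 3786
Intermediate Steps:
(9998 + O(105)) - 17237 = (9998 + 105**2) - 17237 = (9998 + 11025) - 17237 = 21023 - 17237 = 3786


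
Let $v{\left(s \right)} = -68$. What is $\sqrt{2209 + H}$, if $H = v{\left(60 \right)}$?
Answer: $\sqrt{2141} \approx 46.271$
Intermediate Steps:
$H = -68$
$\sqrt{2209 + H} = \sqrt{2209 - 68} = \sqrt{2141}$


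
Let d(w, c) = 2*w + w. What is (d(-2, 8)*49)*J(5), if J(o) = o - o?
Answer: 0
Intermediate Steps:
J(o) = 0
d(w, c) = 3*w
(d(-2, 8)*49)*J(5) = ((3*(-2))*49)*0 = -6*49*0 = -294*0 = 0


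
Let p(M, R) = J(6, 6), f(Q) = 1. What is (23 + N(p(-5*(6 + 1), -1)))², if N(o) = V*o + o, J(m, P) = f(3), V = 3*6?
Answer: 1764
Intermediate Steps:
V = 18
J(m, P) = 1
p(M, R) = 1
N(o) = 19*o (N(o) = 18*o + o = 19*o)
(23 + N(p(-5*(6 + 1), -1)))² = (23 + 19*1)² = (23 + 19)² = 42² = 1764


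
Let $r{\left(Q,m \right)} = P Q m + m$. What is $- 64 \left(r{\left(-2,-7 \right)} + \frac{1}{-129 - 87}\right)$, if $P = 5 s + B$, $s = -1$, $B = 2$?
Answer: $\frac{84680}{27} \approx 3136.3$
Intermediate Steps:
$P = -3$ ($P = 5 \left(-1\right) + 2 = -5 + 2 = -3$)
$r{\left(Q,m \right)} = m - 3 Q m$ ($r{\left(Q,m \right)} = - 3 Q m + m = m - 3 Q m$)
$- 64 \left(r{\left(-2,-7 \right)} + \frac{1}{-129 - 87}\right) = - 64 \left(- 7 \left(1 - -6\right) + \frac{1}{-129 - 87}\right) = - 64 \left(- 7 \left(1 + 6\right) + \frac{1}{-216}\right) = - 64 \left(\left(-7\right) 7 - \frac{1}{216}\right) = - 64 \left(-49 - \frac{1}{216}\right) = \left(-64\right) \left(- \frac{10585}{216}\right) = \frac{84680}{27}$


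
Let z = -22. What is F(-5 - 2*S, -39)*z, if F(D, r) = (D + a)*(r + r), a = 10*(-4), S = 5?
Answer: -94380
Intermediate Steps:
a = -40
F(D, r) = 2*r*(-40 + D) (F(D, r) = (D - 40)*(r + r) = (-40 + D)*(2*r) = 2*r*(-40 + D))
F(-5 - 2*S, -39)*z = (2*(-39)*(-40 + (-5 - 2*5)))*(-22) = (2*(-39)*(-40 + (-5 - 10)))*(-22) = (2*(-39)*(-40 - 15))*(-22) = (2*(-39)*(-55))*(-22) = 4290*(-22) = -94380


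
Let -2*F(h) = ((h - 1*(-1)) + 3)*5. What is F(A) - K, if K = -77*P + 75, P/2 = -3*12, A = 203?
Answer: -12273/2 ≈ -6136.5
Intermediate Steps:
P = -72 (P = 2*(-3*12) = 2*(-36) = -72)
K = 5619 (K = -77*(-72) + 75 = 5544 + 75 = 5619)
F(h) = -10 - 5*h/2 (F(h) = -((h - 1*(-1)) + 3)*5/2 = -((h + 1) + 3)*5/2 = -((1 + h) + 3)*5/2 = -(4 + h)*5/2 = -(20 + 5*h)/2 = -10 - 5*h/2)
F(A) - K = (-10 - 5/2*203) - 1*5619 = (-10 - 1015/2) - 5619 = -1035/2 - 5619 = -12273/2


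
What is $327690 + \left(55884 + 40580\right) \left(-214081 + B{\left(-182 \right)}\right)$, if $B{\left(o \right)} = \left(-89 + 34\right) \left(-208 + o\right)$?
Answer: $-18581629094$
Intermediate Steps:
$B{\left(o \right)} = 11440 - 55 o$ ($B{\left(o \right)} = - 55 \left(-208 + o\right) = 11440 - 55 o$)
$327690 + \left(55884 + 40580\right) \left(-214081 + B{\left(-182 \right)}\right) = 327690 + \left(55884 + 40580\right) \left(-214081 + \left(11440 - -10010\right)\right) = 327690 + 96464 \left(-214081 + \left(11440 + 10010\right)\right) = 327690 + 96464 \left(-214081 + 21450\right) = 327690 + 96464 \left(-192631\right) = 327690 - 18581956784 = -18581629094$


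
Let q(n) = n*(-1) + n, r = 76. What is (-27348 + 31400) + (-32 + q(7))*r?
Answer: 1620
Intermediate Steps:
q(n) = 0 (q(n) = -n + n = 0)
(-27348 + 31400) + (-32 + q(7))*r = (-27348 + 31400) + (-32 + 0)*76 = 4052 - 32*76 = 4052 - 2432 = 1620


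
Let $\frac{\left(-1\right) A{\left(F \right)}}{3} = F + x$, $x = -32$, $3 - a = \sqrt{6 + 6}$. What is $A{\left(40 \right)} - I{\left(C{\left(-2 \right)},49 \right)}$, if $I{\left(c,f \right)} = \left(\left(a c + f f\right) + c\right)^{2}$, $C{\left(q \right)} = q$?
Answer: $-5726521 - 19144 \sqrt{3} \approx -5.7597 \cdot 10^{6}$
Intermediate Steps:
$a = 3 - 2 \sqrt{3}$ ($a = 3 - \sqrt{6 + 6} = 3 - \sqrt{12} = 3 - 2 \sqrt{3} \approx -0.4641$)
$A{\left(F \right)} = 96 - 3 F$ ($A{\left(F \right)} = - 3 \left(F - 32\right) = - 3 \left(-32 + F\right) = 96 - 3 F$)
$I{\left(c,f \right)} = \left(c + f^{2} + c \left(3 - 2 \sqrt{3}\right)\right)^{2}$ ($I{\left(c,f \right)} = \left(\left(\left(3 - 2 \sqrt{3}\right) c + f f\right) + c\right)^{2} = \left(\left(c \left(3 - 2 \sqrt{3}\right) + f^{2}\right) + c\right)^{2} = \left(\left(f^{2} + c \left(3 - 2 \sqrt{3}\right)\right) + c\right)^{2} = \left(c + f^{2} + c \left(3 - 2 \sqrt{3}\right)\right)^{2}$)
$A{\left(40 \right)} - I{\left(C{\left(-2 \right)},49 \right)} = \left(96 - 120\right) - \left(-2 + 49^{2} - 2 \left(3 - 2 \sqrt{3}\right)\right)^{2} = \left(96 - 120\right) - \left(-2 + 2401 - \left(6 - 4 \sqrt{3}\right)\right)^{2} = -24 - \left(2393 + 4 \sqrt{3}\right)^{2}$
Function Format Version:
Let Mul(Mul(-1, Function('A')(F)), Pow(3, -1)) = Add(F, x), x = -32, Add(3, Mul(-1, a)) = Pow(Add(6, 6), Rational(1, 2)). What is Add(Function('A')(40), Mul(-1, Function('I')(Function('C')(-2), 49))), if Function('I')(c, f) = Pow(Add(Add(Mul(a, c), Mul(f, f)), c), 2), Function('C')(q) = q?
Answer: Add(-5726521, Mul(-19144, Pow(3, Rational(1, 2)))) ≈ -5.7597e+6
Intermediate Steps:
a = Add(3, Mul(-2, Pow(3, Rational(1, 2)))) (a = Add(3, Mul(-1, Pow(Add(6, 6), Rational(1, 2)))) = Add(3, Mul(-1, Pow(12, Rational(1, 2)))) = Add(3, Mul(-1, Mul(2, Pow(3, Rational(1, 2))))) = Add(3, Mul(-2, Pow(3, Rational(1, 2)))) ≈ -0.46410)
Function('A')(F) = Add(96, Mul(-3, F)) (Function('A')(F) = Mul(-3, Add(F, -32)) = Mul(-3, Add(-32, F)) = Add(96, Mul(-3, F)))
Function('I')(c, f) = Pow(Add(c, Pow(f, 2), Mul(c, Add(3, Mul(-2, Pow(3, Rational(1, 2)))))), 2) (Function('I')(c, f) = Pow(Add(Add(Mul(Add(3, Mul(-2, Pow(3, Rational(1, 2)))), c), Mul(f, f)), c), 2) = Pow(Add(Add(Mul(c, Add(3, Mul(-2, Pow(3, Rational(1, 2))))), Pow(f, 2)), c), 2) = Pow(Add(Add(Pow(f, 2), Mul(c, Add(3, Mul(-2, Pow(3, Rational(1, 2)))))), c), 2) = Pow(Add(c, Pow(f, 2), Mul(c, Add(3, Mul(-2, Pow(3, Rational(1, 2)))))), 2))
Add(Function('A')(40), Mul(-1, Function('I')(Function('C')(-2), 49))) = Add(Add(96, Mul(-3, 40)), Mul(-1, Pow(Add(-2, Pow(49, 2), Mul(-2, Add(3, Mul(-2, Pow(3, Rational(1, 2)))))), 2))) = Add(Add(96, -120), Mul(-1, Pow(Add(-2, 2401, Add(-6, Mul(4, Pow(3, Rational(1, 2))))), 2))) = Add(-24, Mul(-1, Pow(Add(2393, Mul(4, Pow(3, Rational(1, 2)))), 2)))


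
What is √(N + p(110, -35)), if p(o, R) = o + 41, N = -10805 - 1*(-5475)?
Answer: I*√5179 ≈ 71.965*I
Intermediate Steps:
N = -5330 (N = -10805 + 5475 = -5330)
p(o, R) = 41 + o
√(N + p(110, -35)) = √(-5330 + (41 + 110)) = √(-5330 + 151) = √(-5179) = I*√5179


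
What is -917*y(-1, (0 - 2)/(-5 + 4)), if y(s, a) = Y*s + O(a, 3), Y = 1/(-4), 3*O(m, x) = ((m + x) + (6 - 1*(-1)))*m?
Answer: -30261/4 ≈ -7565.3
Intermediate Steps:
O(m, x) = m*(7 + m + x)/3 (O(m, x) = (((m + x) + (6 - 1*(-1)))*m)/3 = (((m + x) + (6 + 1))*m)/3 = (((m + x) + 7)*m)/3 = ((7 + m + x)*m)/3 = (m*(7 + m + x))/3 = m*(7 + m + x)/3)
Y = -1/4 ≈ -0.25000
y(s, a) = -s/4 + a*(10 + a)/3 (y(s, a) = -s/4 + a*(7 + a + 3)/3 = -s/4 + a*(10 + a)/3)
-917*y(-1, (0 - 2)/(-5 + 4)) = -917*(-1/4*(-1) + ((0 - 2)/(-5 + 4))*(10 + (0 - 2)/(-5 + 4))/3) = -917*(1/4 + (-2/(-1))*(10 - 2/(-1))/3) = -917*(1/4 + (-2*(-1))*(10 - 2*(-1))/3) = -917*(1/4 + (1/3)*2*(10 + 2)) = -917*(1/4 + (1/3)*2*12) = -917*(1/4 + 8) = -917*33/4 = -30261/4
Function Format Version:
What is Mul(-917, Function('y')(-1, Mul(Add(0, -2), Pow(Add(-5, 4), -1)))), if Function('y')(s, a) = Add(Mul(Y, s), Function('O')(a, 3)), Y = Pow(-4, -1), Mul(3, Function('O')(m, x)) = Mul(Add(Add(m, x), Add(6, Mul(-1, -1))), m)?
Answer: Rational(-30261, 4) ≈ -7565.3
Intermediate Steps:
Function('O')(m, x) = Mul(Rational(1, 3), m, Add(7, m, x)) (Function('O')(m, x) = Mul(Rational(1, 3), Mul(Add(Add(m, x), Add(6, Mul(-1, -1))), m)) = Mul(Rational(1, 3), Mul(Add(Add(m, x), Add(6, 1)), m)) = Mul(Rational(1, 3), Mul(Add(Add(m, x), 7), m)) = Mul(Rational(1, 3), Mul(Add(7, m, x), m)) = Mul(Rational(1, 3), Mul(m, Add(7, m, x))) = Mul(Rational(1, 3), m, Add(7, m, x)))
Y = Rational(-1, 4) ≈ -0.25000
Function('y')(s, a) = Add(Mul(Rational(-1, 4), s), Mul(Rational(1, 3), a, Add(10, a))) (Function('y')(s, a) = Add(Mul(Rational(-1, 4), s), Mul(Rational(1, 3), a, Add(7, a, 3))) = Add(Mul(Rational(-1, 4), s), Mul(Rational(1, 3), a, Add(10, a))))
Mul(-917, Function('y')(-1, Mul(Add(0, -2), Pow(Add(-5, 4), -1)))) = Mul(-917, Add(Mul(Rational(-1, 4), -1), Mul(Rational(1, 3), Mul(Add(0, -2), Pow(Add(-5, 4), -1)), Add(10, Mul(Add(0, -2), Pow(Add(-5, 4), -1)))))) = Mul(-917, Add(Rational(1, 4), Mul(Rational(1, 3), Mul(-2, Pow(-1, -1)), Add(10, Mul(-2, Pow(-1, -1)))))) = Mul(-917, Add(Rational(1, 4), Mul(Rational(1, 3), Mul(-2, -1), Add(10, Mul(-2, -1))))) = Mul(-917, Add(Rational(1, 4), Mul(Rational(1, 3), 2, Add(10, 2)))) = Mul(-917, Add(Rational(1, 4), Mul(Rational(1, 3), 2, 12))) = Mul(-917, Add(Rational(1, 4), 8)) = Mul(-917, Rational(33, 4)) = Rational(-30261, 4)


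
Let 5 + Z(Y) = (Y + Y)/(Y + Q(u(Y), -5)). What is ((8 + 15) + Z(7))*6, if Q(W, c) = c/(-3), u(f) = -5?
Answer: 1530/13 ≈ 117.69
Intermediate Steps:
Q(W, c) = -c/3 (Q(W, c) = c*(-⅓) = -c/3)
Z(Y) = -5 + 2*Y/(5/3 + Y) (Z(Y) = -5 + (Y + Y)/(Y - ⅓*(-5)) = -5 + (2*Y)/(Y + 5/3) = -5 + (2*Y)/(5/3 + Y) = -5 + 2*Y/(5/3 + Y))
((8 + 15) + Z(7))*6 = ((8 + 15) + (-25 - 9*7)/(5 + 3*7))*6 = (23 + (-25 - 63)/(5 + 21))*6 = (23 - 88/26)*6 = (23 + (1/26)*(-88))*6 = (23 - 44/13)*6 = (255/13)*6 = 1530/13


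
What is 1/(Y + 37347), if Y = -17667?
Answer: 1/19680 ≈ 5.0813e-5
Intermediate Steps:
1/(Y + 37347) = 1/(-17667 + 37347) = 1/19680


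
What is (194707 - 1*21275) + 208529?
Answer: 381961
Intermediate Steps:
(194707 - 1*21275) + 208529 = (194707 - 21275) + 208529 = 173432 + 208529 = 381961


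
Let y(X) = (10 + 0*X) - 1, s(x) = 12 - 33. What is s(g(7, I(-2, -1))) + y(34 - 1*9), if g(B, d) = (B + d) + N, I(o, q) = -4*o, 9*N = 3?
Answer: -12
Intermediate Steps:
N = ⅓ (N = (⅑)*3 = ⅓ ≈ 0.33333)
g(B, d) = ⅓ + B + d (g(B, d) = (B + d) + ⅓ = ⅓ + B + d)
s(x) = -21
y(X) = 9 (y(X) = (10 + 0) - 1 = 10 - 1 = 9)
s(g(7, I(-2, -1))) + y(34 - 1*9) = -21 + 9 = -12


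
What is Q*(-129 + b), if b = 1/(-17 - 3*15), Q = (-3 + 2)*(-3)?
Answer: -23997/62 ≈ -387.05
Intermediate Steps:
Q = 3 (Q = -1*(-3) = 3)
b = -1/62 (b = 1/(-17 - 45) = 1/(-62) = -1/62 ≈ -0.016129)
Q*(-129 + b) = 3*(-129 - 1/62) = 3*(-7999/62) = -23997/62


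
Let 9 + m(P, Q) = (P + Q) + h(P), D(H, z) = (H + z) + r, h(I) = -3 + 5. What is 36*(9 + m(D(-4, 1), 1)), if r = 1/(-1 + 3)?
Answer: 18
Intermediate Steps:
r = ½ (r = 1/2 = ½ ≈ 0.50000)
h(I) = 2
D(H, z) = ½ + H + z (D(H, z) = (H + z) + ½ = ½ + H + z)
m(P, Q) = -7 + P + Q (m(P, Q) = -9 + ((P + Q) + 2) = -9 + (2 + P + Q) = -7 + P + Q)
36*(9 + m(D(-4, 1), 1)) = 36*(9 + (-7 + (½ - 4 + 1) + 1)) = 36*(9 + (-7 - 5/2 + 1)) = 36*(9 - 17/2) = 36*(½) = 18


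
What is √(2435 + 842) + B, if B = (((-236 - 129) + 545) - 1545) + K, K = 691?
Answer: -674 + √3277 ≈ -616.75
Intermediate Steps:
B = -674 (B = (((-236 - 129) + 545) - 1545) + 691 = ((-365 + 545) - 1545) + 691 = (180 - 1545) + 691 = -1365 + 691 = -674)
√(2435 + 842) + B = √(2435 + 842) - 674 = √3277 - 674 = -674 + √3277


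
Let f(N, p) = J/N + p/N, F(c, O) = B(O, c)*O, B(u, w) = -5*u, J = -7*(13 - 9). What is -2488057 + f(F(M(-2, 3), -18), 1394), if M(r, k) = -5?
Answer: -2015326853/810 ≈ -2.4881e+6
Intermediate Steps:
J = -28 (J = -7*4 = -28)
F(c, O) = -5*O² (F(c, O) = (-5*O)*O = -5*O²)
f(N, p) = -28/N + p/N
-2488057 + f(F(M(-2, 3), -18), 1394) = -2488057 + (-28 + 1394)/((-5*(-18)²)) = -2488057 + 1366/(-5*324) = -2488057 + 1366/(-1620) = -2488057 - 1/1620*1366 = -2488057 - 683/810 = -2015326853/810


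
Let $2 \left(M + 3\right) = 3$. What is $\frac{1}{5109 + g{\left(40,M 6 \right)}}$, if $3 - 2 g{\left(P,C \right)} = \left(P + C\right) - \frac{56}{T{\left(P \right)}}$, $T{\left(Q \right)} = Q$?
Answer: $\frac{10}{50957} \approx 0.00019624$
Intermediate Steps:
$M = - \frac{3}{2}$ ($M = -3 + \frac{1}{2} \cdot 3 = -3 + \frac{3}{2} = - \frac{3}{2} \approx -1.5$)
$g{\left(P,C \right)} = \frac{3}{2} + \frac{28}{P} - \frac{C}{2} - \frac{P}{2}$ ($g{\left(P,C \right)} = \frac{3}{2} - \frac{\left(P + C\right) - \frac{56}{P}}{2} = \frac{3}{2} - \frac{\left(C + P\right) - \frac{56}{P}}{2} = \frac{3}{2} - \frac{C + P - \frac{56}{P}}{2} = \frac{3}{2} - \left(\frac{C}{2} + \frac{P}{2} - \frac{28}{P}\right) = \frac{3}{2} + \frac{28}{P} - \frac{C}{2} - \frac{P}{2}$)
$\frac{1}{5109 + g{\left(40,M 6 \right)}} = \frac{1}{5109 + \frac{56 - 40 \left(-3 - 9 + 40\right)}{2 \cdot 40}} = \frac{1}{5109 + \frac{1}{2} \cdot \frac{1}{40} \left(56 - 40 \left(-3 - 9 + 40\right)\right)} = \frac{1}{5109 + \frac{1}{2} \cdot \frac{1}{40} \left(56 - 40 \cdot 28\right)} = \frac{1}{5109 + \frac{1}{2} \cdot \frac{1}{40} \left(56 - 1120\right)} = \frac{1}{5109 + \frac{1}{2} \cdot \frac{1}{40} \left(-1064\right)} = \frac{1}{5109 - \frac{133}{10}} = \frac{1}{\frac{50957}{10}} = \frac{10}{50957}$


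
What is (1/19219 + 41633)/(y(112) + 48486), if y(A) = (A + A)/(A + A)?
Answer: 800144628/931871653 ≈ 0.85864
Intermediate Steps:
y(A) = 1 (y(A) = (2*A)/((2*A)) = (2*A)*(1/(2*A)) = 1)
(1/19219 + 41633)/(y(112) + 48486) = (1/19219 + 41633)/(1 + 48486) = (1/19219 + 41633)/48487 = (800144628/19219)*(1/48487) = 800144628/931871653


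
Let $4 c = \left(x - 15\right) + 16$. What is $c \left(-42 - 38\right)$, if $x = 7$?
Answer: $-160$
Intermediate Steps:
$c = 2$ ($c = \frac{\left(7 - 15\right) + 16}{4} = \frac{-8 + 16}{4} = \frac{1}{4} \cdot 8 = 2$)
$c \left(-42 - 38\right) = 2 \left(-42 - 38\right) = 2 \left(-80\right) = -160$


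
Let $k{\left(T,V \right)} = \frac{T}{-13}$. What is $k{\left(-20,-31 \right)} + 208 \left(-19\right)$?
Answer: $- \frac{51356}{13} \approx -3950.5$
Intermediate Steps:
$k{\left(T,V \right)} = - \frac{T}{13}$ ($k{\left(T,V \right)} = T \left(- \frac{1}{13}\right) = - \frac{T}{13}$)
$k{\left(-20,-31 \right)} + 208 \left(-19\right) = \left(- \frac{1}{13}\right) \left(-20\right) + 208 \left(-19\right) = \frac{20}{13} - 3952 = - \frac{51356}{13}$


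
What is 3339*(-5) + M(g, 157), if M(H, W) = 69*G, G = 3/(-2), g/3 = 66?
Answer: -33597/2 ≈ -16799.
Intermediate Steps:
g = 198 (g = 3*66 = 198)
G = -3/2 (G = 3*(-½) = -3/2 ≈ -1.5000)
M(H, W) = -207/2 (M(H, W) = 69*(-3/2) = -207/2)
3339*(-5) + M(g, 157) = 3339*(-5) - 207/2 = -16695 - 207/2 = -33597/2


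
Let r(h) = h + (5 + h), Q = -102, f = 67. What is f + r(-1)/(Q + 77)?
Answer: 1672/25 ≈ 66.880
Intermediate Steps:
r(h) = 5 + 2*h
f + r(-1)/(Q + 77) = 67 + (5 + 2*(-1))/(-102 + 77) = 67 + (5 - 2)/(-25) = 67 - 1/25*3 = 67 - 3/25 = 1672/25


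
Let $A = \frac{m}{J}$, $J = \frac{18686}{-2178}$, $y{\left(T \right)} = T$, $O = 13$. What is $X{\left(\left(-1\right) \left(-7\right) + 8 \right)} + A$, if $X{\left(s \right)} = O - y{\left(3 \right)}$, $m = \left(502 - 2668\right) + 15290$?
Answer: $- \frac{14198606}{9343} \approx -1519.7$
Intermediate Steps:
$m = 13124$ ($m = -2166 + 15290 = 13124$)
$J = - \frac{9343}{1089}$ ($J = 18686 \left(- \frac{1}{2178}\right) = - \frac{9343}{1089} \approx -8.5794$)
$X{\left(s \right)} = 10$ ($X{\left(s \right)} = 13 - 3 = 10$)
$A = - \frac{14292036}{9343}$ ($A = \frac{13124}{- \frac{9343}{1089}} = 13124 \left(- \frac{1089}{9343}\right) = - \frac{14292036}{9343} \approx -1529.7$)
$X{\left(\left(-1\right) \left(-7\right) + 8 \right)} + A = 10 - \frac{14292036}{9343} = - \frac{14198606}{9343}$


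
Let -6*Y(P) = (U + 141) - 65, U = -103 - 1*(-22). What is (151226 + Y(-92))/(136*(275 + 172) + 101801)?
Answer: 907361/975558 ≈ 0.93009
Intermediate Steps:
U = -81 (U = -103 + 22 = -81)
Y(P) = ⅚ (Y(P) = -((-81 + 141) - 65)/6 = -(60 - 65)/6 = -⅙*(-5) = ⅚)
(151226 + Y(-92))/(136*(275 + 172) + 101801) = (151226 + ⅚)/(136*(275 + 172) + 101801) = 907361/(6*(136*447 + 101801)) = 907361/(6*(60792 + 101801)) = (907361/6)/162593 = (907361/6)*(1/162593) = 907361/975558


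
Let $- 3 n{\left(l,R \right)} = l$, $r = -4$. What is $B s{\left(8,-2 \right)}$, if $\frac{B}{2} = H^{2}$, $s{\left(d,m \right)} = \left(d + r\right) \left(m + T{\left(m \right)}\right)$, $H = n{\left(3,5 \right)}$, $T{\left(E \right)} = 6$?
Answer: $32$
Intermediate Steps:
$n{\left(l,R \right)} = - \frac{l}{3}$
$H = -1$ ($H = \left(- \frac{1}{3}\right) 3 = -1$)
$s{\left(d,m \right)} = \left(-4 + d\right) \left(6 + m\right)$ ($s{\left(d,m \right)} = \left(d - 4\right) \left(m + 6\right) = \left(-4 + d\right) \left(6 + m\right)$)
$B = 2$ ($B = 2 \left(-1\right)^{2} = 2 \cdot 1 = 2$)
$B s{\left(8,-2 \right)} = 2 \left(-24 - -8 + 6 \cdot 8 + 8 \left(-2\right)\right) = 2 \left(-24 + 8 + 48 - 16\right) = 2 \cdot 16 = 32$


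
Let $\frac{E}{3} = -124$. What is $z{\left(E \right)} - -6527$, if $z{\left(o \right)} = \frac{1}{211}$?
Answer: $\frac{1377198}{211} \approx 6527.0$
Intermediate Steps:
$E = -372$ ($E = 3 \left(-124\right) = -372$)
$z{\left(o \right)} = \frac{1}{211}$
$z{\left(E \right)} - -6527 = \frac{1}{211} - -6527 = \frac{1}{211} + 6527 = \frac{1377198}{211}$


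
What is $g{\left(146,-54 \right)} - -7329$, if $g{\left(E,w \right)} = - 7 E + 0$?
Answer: $6307$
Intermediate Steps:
$g{\left(E,w \right)} = - 7 E$
$g{\left(146,-54 \right)} - -7329 = \left(-7\right) 146 - -7329 = -1022 + 7329 = 6307$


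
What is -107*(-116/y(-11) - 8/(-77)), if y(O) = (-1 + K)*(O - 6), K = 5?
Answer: -253483/1309 ≈ -193.65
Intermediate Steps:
y(O) = -24 + 4*O (y(O) = (-1 + 5)*(O - 6) = 4*(-6 + O) = -24 + 4*O)
-107*(-116/y(-11) - 8/(-77)) = -107*(-116/(-24 + 4*(-11)) - 8/(-77)) = -107*(-116/(-24 - 44) - 8*(-1/77)) = -107*(-116/(-68) + 8/77) = -107*(-116*(-1/68) + 8/77) = -107*(29/17 + 8/77) = -107*2369/1309 = -253483/1309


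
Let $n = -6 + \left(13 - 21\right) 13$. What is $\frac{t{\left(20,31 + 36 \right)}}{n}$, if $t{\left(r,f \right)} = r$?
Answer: $- \frac{2}{11} \approx -0.18182$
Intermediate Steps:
$n = -110$ ($n = -6 + \left(13 - 21\right) 13 = -6 - 104 = -110$)
$\frac{t{\left(20,31 + 36 \right)}}{n} = \frac{20}{-110} = 20 \left(- \frac{1}{110}\right) = - \frac{2}{11}$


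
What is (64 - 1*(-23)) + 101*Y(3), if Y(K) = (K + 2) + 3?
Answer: 895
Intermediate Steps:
Y(K) = 5 + K (Y(K) = (2 + K) + 3 = 5 + K)
(64 - 1*(-23)) + 101*Y(3) = (64 - 1*(-23)) + 101*(5 + 3) = (64 + 23) + 101*8 = 87 + 808 = 895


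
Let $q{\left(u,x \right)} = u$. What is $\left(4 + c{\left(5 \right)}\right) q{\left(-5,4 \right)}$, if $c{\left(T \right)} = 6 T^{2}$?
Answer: $-770$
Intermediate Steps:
$\left(4 + c{\left(5 \right)}\right) q{\left(-5,4 \right)} = \left(4 + 6 \cdot 5^{2}\right) \left(-5\right) = \left(4 + 6 \cdot 25\right) \left(-5\right) = \left(4 + 150\right) \left(-5\right) = 154 \left(-5\right) = -770$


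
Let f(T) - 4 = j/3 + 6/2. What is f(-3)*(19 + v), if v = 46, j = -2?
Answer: 1235/3 ≈ 411.67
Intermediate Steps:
f(T) = 19/3 (f(T) = 4 + (-2/3 + 6/2) = 4 + (-2*⅓ + 6*(½)) = 4 + (-⅔ + 3) = 4 + 7/3 = 19/3)
f(-3)*(19 + v) = 19*(19 + 46)/3 = (19/3)*65 = 1235/3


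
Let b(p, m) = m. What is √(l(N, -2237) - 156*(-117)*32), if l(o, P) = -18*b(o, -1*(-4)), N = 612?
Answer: 6*√16222 ≈ 764.19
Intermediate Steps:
l(o, P) = -72 (l(o, P) = -(-18)*(-4) = -18*4 = -72)
√(l(N, -2237) - 156*(-117)*32) = √(-72 - 156*(-117)*32) = √(-72 + 18252*32) = √(-72 + 584064) = √583992 = 6*√16222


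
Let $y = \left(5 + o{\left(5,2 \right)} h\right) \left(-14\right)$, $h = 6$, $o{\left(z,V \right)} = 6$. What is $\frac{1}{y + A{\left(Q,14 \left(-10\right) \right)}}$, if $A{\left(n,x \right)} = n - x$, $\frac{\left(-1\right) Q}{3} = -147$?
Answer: $\frac{1}{7} \approx 0.14286$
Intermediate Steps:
$Q = 441$ ($Q = \left(-3\right) \left(-147\right) = 441$)
$y = -574$ ($y = \left(5 + 6 \cdot 6\right) \left(-14\right) = \left(5 + 36\right) \left(-14\right) = 41 \left(-14\right) = -574$)
$\frac{1}{y + A{\left(Q,14 \left(-10\right) \right)}} = \frac{1}{-574 + \left(441 - 14 \left(-10\right)\right)} = \frac{1}{-574 + \left(441 - -140\right)} = \frac{1}{-574 + \left(441 + 140\right)} = \frac{1}{-574 + 581} = \frac{1}{7}$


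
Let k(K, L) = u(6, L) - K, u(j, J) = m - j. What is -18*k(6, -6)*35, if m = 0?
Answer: 7560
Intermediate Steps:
u(j, J) = -j (u(j, J) = 0 - j = -j)
k(K, L) = -6 - K (k(K, L) = -1*6 - K = -6 - K)
-18*k(6, -6)*35 = -18*(-6 - 1*6)*35 = -18*(-6 - 6)*35 = -18*(-12)*35 = 216*35 = 7560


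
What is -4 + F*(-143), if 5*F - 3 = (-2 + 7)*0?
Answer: -449/5 ≈ -89.800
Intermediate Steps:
F = 3/5 (F = 3/5 + ((-2 + 7)*0)/5 = 3/5 + (5*0)/5 = 3/5 + (1/5)*0 = 3/5 + 0 = 3/5 ≈ 0.60000)
-4 + F*(-143) = -4 + (3/5)*(-143) = -4 - 429/5 = -449/5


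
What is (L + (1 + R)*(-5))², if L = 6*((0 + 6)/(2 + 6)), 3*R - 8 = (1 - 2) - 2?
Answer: 2809/36 ≈ 78.028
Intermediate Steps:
R = 5/3 (R = 8/3 + ((1 - 2) - 2)/3 = 8/3 + (-1 - 2)/3 = 8/3 + (⅓)*(-3) = 8/3 - 1 = 5/3 ≈ 1.6667)
L = 9/2 (L = 6*(6/8) = 6*(6*(⅛)) = 6*(¾) = 9/2 ≈ 4.5000)
(L + (1 + R)*(-5))² = (9/2 + (1 + 5/3)*(-5))² = (9/2 + (8/3)*(-5))² = (9/2 - 40/3)² = (-53/6)² = 2809/36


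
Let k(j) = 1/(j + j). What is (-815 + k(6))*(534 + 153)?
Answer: -2239391/4 ≈ -5.5985e+5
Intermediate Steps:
k(j) = 1/(2*j)
(-815 + k(6))*(534 + 153) = (-815 + (½)/6)*(534 + 153) = (-815 + (½)*(⅙))*687 = (-815 + 1/12)*687 = -9779/12*687 = -2239391/4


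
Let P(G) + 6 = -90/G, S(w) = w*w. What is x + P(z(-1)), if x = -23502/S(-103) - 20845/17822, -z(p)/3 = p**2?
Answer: 3897769103/189073598 ≈ 20.615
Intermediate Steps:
S(w) = w**2
z(p) = -3*p**2
x = -639997249/189073598 (x = -23502/((-103)**2) - 20845/17822 = -23502/10609 - 20845*1/17822 = -23502*1/10609 - 20845/17822 = -23502/10609 - 20845/17822 = -639997249/189073598 ≈ -3.3849)
P(G) = -6 - 90/G
x + P(z(-1)) = -639997249/189073598 + (-6 - 90/((-3*(-1)**2))) = -639997249/189073598 + (-6 - 90/((-3*1))) = -639997249/189073598 + (-6 - 90/(-3)) = -639997249/189073598 + (-6 - 90*(-1/3)) = -639997249/189073598 + (-6 + 30) = -639997249/189073598 + 24 = 3897769103/189073598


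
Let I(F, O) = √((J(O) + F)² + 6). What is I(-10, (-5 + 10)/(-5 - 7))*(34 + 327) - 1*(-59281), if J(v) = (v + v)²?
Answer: 59281 + 2527*√2449/36 ≈ 62755.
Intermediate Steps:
J(v) = 4*v² (J(v) = (2*v)² = 4*v²)
I(F, O) = √(6 + (F + 4*O²)²) (I(F, O) = √((4*O² + F)² + 6) = √((F + 4*O²)² + 6) = √(6 + (F + 4*O²)²))
I(-10, (-5 + 10)/(-5 - 7))*(34 + 327) - 1*(-59281) = √(6 + (-10 + 4*((-5 + 10)/(-5 - 7))²)²)*(34 + 327) - 1*(-59281) = √(6 + (-10 + 4*(5/(-12))²)²)*361 + 59281 = √(6 + (-10 + 4*(5*(-1/12))²)²)*361 + 59281 = √(6 + (-10 + 4*(-5/12)²)²)*361 + 59281 = √(6 + (-10 + 4*(25/144))²)*361 + 59281 = √(6 + (-10 + 25/36)²)*361 + 59281 = √(6 + (-335/36)²)*361 + 59281 = √(6 + 112225/1296)*361 + 59281 = √(120001/1296)*361 + 59281 = (7*√2449/36)*361 + 59281 = 2527*√2449/36 + 59281 = 59281 + 2527*√2449/36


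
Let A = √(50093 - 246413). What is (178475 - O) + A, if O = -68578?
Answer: 247053 + 4*I*√12270 ≈ 2.4705e+5 + 443.08*I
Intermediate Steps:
A = 4*I*√12270 (A = √(-196320) = 4*I*√12270 ≈ 443.08*I)
(178475 - O) + A = (178475 - 1*(-68578)) + 4*I*√12270 = (178475 + 68578) + 4*I*√12270 = 247053 + 4*I*√12270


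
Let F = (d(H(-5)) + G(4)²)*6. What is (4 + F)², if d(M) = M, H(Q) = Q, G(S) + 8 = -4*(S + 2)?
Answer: 37429924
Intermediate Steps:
G(S) = -16 - 4*S (G(S) = -8 - 4*(S + 2) = -8 - 4*(2 + S) = -8 + (-8 - 4*S) = -16 - 4*S)
F = 6114 (F = (-5 + (-16 - 4*4)²)*6 = (-5 + (-16 - 16)²)*6 = (-5 + (-32)²)*6 = (-5 + 1024)*6 = 1019*6 = 6114)
(4 + F)² = (4 + 6114)² = 6118² = 37429924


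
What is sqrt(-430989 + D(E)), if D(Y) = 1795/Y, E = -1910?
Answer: I*sqrt(62891775974)/382 ≈ 656.5*I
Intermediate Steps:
sqrt(-430989 + D(E)) = sqrt(-430989 + 1795/(-1910)) = sqrt(-430989 + 1795*(-1/1910)) = sqrt(-430989 - 359/382) = sqrt(-164638157/382) = I*sqrt(62891775974)/382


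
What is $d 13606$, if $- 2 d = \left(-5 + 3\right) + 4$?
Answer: $-13606$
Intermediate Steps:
$d = -1$ ($d = - \frac{\left(-5 + 3\right) + 4}{2} = - \frac{-2 + 4}{2} = \left(- \frac{1}{2}\right) 2 = -1$)
$d 13606 = \left(-1\right) 13606 = -13606$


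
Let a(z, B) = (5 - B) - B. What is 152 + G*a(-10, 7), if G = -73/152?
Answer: 23761/152 ≈ 156.32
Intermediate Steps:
G = -73/152 (G = -73*1/152 = -73/152 ≈ -0.48026)
a(z, B) = 5 - 2*B
152 + G*a(-10, 7) = 152 - 73*(5 - 2*7)/152 = 152 - 73*(5 - 14)/152 = 152 - 73/152*(-9) = 152 + 657/152 = 23761/152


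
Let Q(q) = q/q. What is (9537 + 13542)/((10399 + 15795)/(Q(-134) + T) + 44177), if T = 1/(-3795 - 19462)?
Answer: 38337516/116898155 ≈ 0.32796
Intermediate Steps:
T = -1/23257 (T = 1/(-23257) = -1/23257 ≈ -4.2998e-5)
Q(q) = 1
(9537 + 13542)/((10399 + 15795)/(Q(-134) + T) + 44177) = (9537 + 13542)/((10399 + 15795)/(1 - 1/23257) + 44177) = 23079/(26194/(23256/23257) + 44177) = 23079/(26194*(23257/23256) + 44177) = 23079/(304596929/11628 + 44177) = 23079/(818287085/11628) = 23079*(11628/818287085) = 38337516/116898155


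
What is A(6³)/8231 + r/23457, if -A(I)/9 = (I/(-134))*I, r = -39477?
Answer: -5615271155/4311998663 ≈ -1.3022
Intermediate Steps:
A(I) = 9*I²/134 (A(I) = -9*I/(-134)*I = -9*I*(-1/134)*I = -9*(-I/134)*I = -(-9)*I²/134 = 9*I²/134)
A(6³)/8231 + r/23457 = (9*(6³)²/134)/8231 - 39477/23457 = ((9/134)*216²)*(1/8231) - 39477*1/23457 = ((9/134)*46656)*(1/8231) - 13159/7819 = (209952/67)*(1/8231) - 13159/7819 = 209952/551477 - 13159/7819 = -5615271155/4311998663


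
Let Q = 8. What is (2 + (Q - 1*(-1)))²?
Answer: 121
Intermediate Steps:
(2 + (Q - 1*(-1)))² = (2 + (8 - 1*(-1)))² = (2 + (8 + 1))² = (2 + 9)² = 11² = 121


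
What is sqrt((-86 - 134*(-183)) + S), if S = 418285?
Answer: sqrt(442721) ≈ 665.37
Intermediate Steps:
sqrt((-86 - 134*(-183)) + S) = sqrt((-86 - 134*(-183)) + 418285) = sqrt((-86 + 24522) + 418285) = sqrt(24436 + 418285) = sqrt(442721)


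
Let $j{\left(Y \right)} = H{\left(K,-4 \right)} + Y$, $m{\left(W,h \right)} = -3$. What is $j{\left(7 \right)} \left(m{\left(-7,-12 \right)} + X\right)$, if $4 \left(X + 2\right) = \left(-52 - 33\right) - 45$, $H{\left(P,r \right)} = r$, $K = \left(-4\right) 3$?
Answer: $- \frac{225}{2} \approx -112.5$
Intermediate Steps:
$K = -12$
$j{\left(Y \right)} = -4 + Y$
$X = - \frac{69}{2}$ ($X = -2 + \frac{\left(-52 - 33\right) - 45}{4} = -2 + \frac{-85 - 45}{4} = -2 + \frac{1}{4} \left(-130\right) = -2 - \frac{65}{2} = - \frac{69}{2} \approx -34.5$)
$j{\left(7 \right)} \left(m{\left(-7,-12 \right)} + X\right) = \left(-4 + 7\right) \left(-3 - \frac{69}{2}\right) = 3 \left(- \frac{75}{2}\right) = - \frac{225}{2}$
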